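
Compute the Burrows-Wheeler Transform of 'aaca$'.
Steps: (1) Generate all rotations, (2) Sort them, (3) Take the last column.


Rotations (sorted):
  0: $aaca -> last char: a
  1: a$aac -> last char: c
  2: aaca$ -> last char: $
  3: aca$a -> last char: a
  4: ca$aa -> last char: a


BWT = ac$aa


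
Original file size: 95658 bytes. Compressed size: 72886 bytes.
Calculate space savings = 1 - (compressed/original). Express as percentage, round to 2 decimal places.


ratio = compressed/original = 72886/95658 = 0.761944
savings = 1 - ratio = 1 - 0.761944 = 0.238056
as a percentage: 0.238056 * 100 = 23.81%

Space savings = 1 - 72886/95658 = 23.81%


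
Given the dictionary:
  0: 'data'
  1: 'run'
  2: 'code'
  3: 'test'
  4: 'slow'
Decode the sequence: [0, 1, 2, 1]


Look up each index in the dictionary:
  0 -> 'data'
  1 -> 'run'
  2 -> 'code'
  1 -> 'run'

Decoded: "data run code run"


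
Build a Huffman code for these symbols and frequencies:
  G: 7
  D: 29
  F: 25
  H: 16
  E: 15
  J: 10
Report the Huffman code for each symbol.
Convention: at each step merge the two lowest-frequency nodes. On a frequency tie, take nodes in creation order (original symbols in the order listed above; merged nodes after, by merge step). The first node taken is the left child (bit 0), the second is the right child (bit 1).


Huffman tree construction:
Step 1: Merge G(7) + J(10) = 17
Step 2: Merge E(15) + H(16) = 31
Step 3: Merge (G+J)(17) + F(25) = 42
Step 4: Merge D(29) + (E+H)(31) = 60
Step 5: Merge ((G+J)+F)(42) + (D+(E+H))(60) = 102
Read each symbol's code off the tree from the root (left child = 0, right child = 1).

Codes:
  G: 000 (length 3)
  D: 10 (length 2)
  F: 01 (length 2)
  H: 111 (length 3)
  E: 110 (length 3)
  J: 001 (length 3)
Average code length: 252/102 = 2.4706 bits/symbol


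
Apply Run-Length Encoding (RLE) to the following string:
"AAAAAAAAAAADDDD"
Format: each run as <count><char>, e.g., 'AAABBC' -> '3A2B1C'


Scanning runs left to right:
  i=0: run of 'A' x 11 -> '11A'
  i=11: run of 'D' x 4 -> '4D'

RLE = 11A4D


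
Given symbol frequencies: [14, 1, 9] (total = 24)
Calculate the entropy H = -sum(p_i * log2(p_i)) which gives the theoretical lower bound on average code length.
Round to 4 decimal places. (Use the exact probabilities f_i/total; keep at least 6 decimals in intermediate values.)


Per-symbol terms -p_i * log2(p_i) with p_i = f_i/24:
  p = 14/24 = 0.583333: log2(p) = -0.777608, -p*log2(p) = 0.453604
  p = 1/24 = 0.041667: log2(p) = -4.584963, -p*log2(p) = 0.191040
  p = 9/24 = 0.375000: log2(p) = -1.415037, -p*log2(p) = 0.530639
H = 0.453604 + 0.191040 + 0.530639 = 1.175283

H = 1.1753 bits/symbol


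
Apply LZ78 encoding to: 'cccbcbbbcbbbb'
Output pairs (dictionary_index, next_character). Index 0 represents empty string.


LZ78 encoding steps:
Dictionary: {0: ''}
Step 1: w='' (idx 0), next='c' -> output (0, 'c'), add 'c' as idx 1
Step 2: w='c' (idx 1), next='c' -> output (1, 'c'), add 'cc' as idx 2
Step 3: w='' (idx 0), next='b' -> output (0, 'b'), add 'b' as idx 3
Step 4: w='c' (idx 1), next='b' -> output (1, 'b'), add 'cb' as idx 4
Step 5: w='b' (idx 3), next='b' -> output (3, 'b'), add 'bb' as idx 5
Step 6: w='cb' (idx 4), next='b' -> output (4, 'b'), add 'cbb' as idx 6
Step 7: w='bb' (idx 5), end of input -> output (5, '')


Encoded: [(0, 'c'), (1, 'c'), (0, 'b'), (1, 'b'), (3, 'b'), (4, 'b'), (5, '')]


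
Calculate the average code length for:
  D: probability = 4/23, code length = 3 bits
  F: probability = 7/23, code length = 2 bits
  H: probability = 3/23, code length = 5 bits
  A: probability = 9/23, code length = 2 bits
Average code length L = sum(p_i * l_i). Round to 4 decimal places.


Weighted contributions p_i * l_i:
  D: (4/23) * 3 = 12/23
  F: (7/23) * 2 = 14/23
  H: (3/23) * 5 = 15/23
  A: (9/23) * 2 = 18/23
Sum = (12 + 14 + 15 + 18)/23 = 59/23

L = 59/23 = 2.5652 bits/symbol


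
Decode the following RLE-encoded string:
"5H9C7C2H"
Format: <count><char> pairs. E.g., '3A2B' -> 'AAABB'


Expanding each <count><char> pair:
  5H -> 'HHHHH'
  9C -> 'CCCCCCCCC'
  7C -> 'CCCCCCC'
  2H -> 'HH'

Decoded = HHHHHCCCCCCCCCCCCCCCCHH


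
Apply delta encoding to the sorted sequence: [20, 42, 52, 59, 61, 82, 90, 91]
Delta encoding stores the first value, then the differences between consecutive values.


First value: 20
Deltas:
  42 - 20 = 22
  52 - 42 = 10
  59 - 52 = 7
  61 - 59 = 2
  82 - 61 = 21
  90 - 82 = 8
  91 - 90 = 1


Delta encoded: [20, 22, 10, 7, 2, 21, 8, 1]


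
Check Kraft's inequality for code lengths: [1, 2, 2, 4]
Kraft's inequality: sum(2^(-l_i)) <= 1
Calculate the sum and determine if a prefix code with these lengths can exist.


Sum = 2^(-1) + 2^(-2) + 2^(-2) + 2^(-4)
    = 0.5 + 0.25 + 0.25 + 0.0625
    = 17/16 = 1.0625
Since 1.0625 > 1, Kraft's inequality is NOT satisfied.
A prefix code with these lengths CANNOT exist.

Kraft sum = 1.0625. Not satisfied.


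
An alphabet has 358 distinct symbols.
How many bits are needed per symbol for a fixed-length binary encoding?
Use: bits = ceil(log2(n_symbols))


log2(358) = 8.4838
Bracket: 2^8 = 256 < 358 <= 2^9 = 512
So ceil(log2(358)) = 9

bits = ceil(log2(358)) = ceil(8.4838) = 9 bits


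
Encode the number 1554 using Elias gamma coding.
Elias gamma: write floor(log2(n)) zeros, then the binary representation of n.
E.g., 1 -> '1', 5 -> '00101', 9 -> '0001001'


num_bits = floor(log2(1554)) + 1 = 11
leading_zeros = num_bits - 1 = 10
binary(1554) = 11000010010

Elias gamma(1554) = '0000000000' + '11000010010' = 000000000011000010010 (21 bits)


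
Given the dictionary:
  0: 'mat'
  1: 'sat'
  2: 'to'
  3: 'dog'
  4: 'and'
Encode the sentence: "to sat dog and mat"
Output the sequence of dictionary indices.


Look up each word in the dictionary:
  'to' -> 2
  'sat' -> 1
  'dog' -> 3
  'and' -> 4
  'mat' -> 0

Encoded: [2, 1, 3, 4, 0]


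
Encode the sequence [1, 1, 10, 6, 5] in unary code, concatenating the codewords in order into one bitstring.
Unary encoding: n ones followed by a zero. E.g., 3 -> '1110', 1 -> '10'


Encode each number as n ones followed by a terminating 0:
  1 -> 10 (2 bits)
  1 -> 10 (2 bits)
  10 -> 11111111110 (11 bits)
  6 -> 1111110 (7 bits)
  5 -> 111110 (6 bits)
Total length = 2 + 2 + 11 + 7 + 6 = 28 bits.

Unary([1, 1, 10, 6, 5]) = 1010111111111101111110111110 (28 bits)


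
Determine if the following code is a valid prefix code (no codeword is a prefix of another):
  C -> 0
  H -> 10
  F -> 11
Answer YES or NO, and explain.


Checking each pair (does one codeword prefix another?):
  C='0' vs H='10': no prefix
  C='0' vs F='11': no prefix
  H='10' vs C='0': no prefix
  H='10' vs F='11': no prefix
  F='11' vs C='0': no prefix
  F='11' vs H='10': no prefix
No violation found over all pairs.

YES -- this is a valid prefix code. No codeword is a prefix of any other codeword.


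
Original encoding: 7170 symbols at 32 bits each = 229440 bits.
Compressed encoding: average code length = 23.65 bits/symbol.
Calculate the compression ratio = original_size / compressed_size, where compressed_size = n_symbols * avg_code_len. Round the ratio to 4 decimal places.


original_size = n_symbols * orig_bits = 7170 * 32 = 229440 bits
compressed_size = n_symbols * avg_code_len = 7170 * 23.65 = 169570.5 bits
ratio = original_size / compressed_size = 229440 / 169570.5 = 1.3531

Compression ratio = 1.3531


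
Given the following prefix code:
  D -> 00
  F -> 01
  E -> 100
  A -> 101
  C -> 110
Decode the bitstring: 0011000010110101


Decoding step by step:
Bits 00 -> D
Bits 110 -> C
Bits 00 -> D
Bits 01 -> F
Bits 01 -> F
Bits 101 -> A
Bits 01 -> F


Decoded message: DCDFFAF


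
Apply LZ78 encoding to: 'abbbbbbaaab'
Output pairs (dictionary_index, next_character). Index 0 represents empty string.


LZ78 encoding steps:
Dictionary: {0: ''}
Step 1: w='' (idx 0), next='a' -> output (0, 'a'), add 'a' as idx 1
Step 2: w='' (idx 0), next='b' -> output (0, 'b'), add 'b' as idx 2
Step 3: w='b' (idx 2), next='b' -> output (2, 'b'), add 'bb' as idx 3
Step 4: w='bb' (idx 3), next='b' -> output (3, 'b'), add 'bbb' as idx 4
Step 5: w='a' (idx 1), next='a' -> output (1, 'a'), add 'aa' as idx 5
Step 6: w='a' (idx 1), next='b' -> output (1, 'b'), add 'ab' as idx 6


Encoded: [(0, 'a'), (0, 'b'), (2, 'b'), (3, 'b'), (1, 'a'), (1, 'b')]


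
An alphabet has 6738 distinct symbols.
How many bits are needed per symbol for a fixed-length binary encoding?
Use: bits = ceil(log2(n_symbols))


log2(6738) = 12.7181
Bracket: 2^12 = 4096 < 6738 <= 2^13 = 8192
So ceil(log2(6738)) = 13

bits = ceil(log2(6738)) = ceil(12.7181) = 13 bits


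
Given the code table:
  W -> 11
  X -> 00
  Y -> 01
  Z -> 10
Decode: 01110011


Decoding:
01 -> Y
11 -> W
00 -> X
11 -> W


Result: YWXW


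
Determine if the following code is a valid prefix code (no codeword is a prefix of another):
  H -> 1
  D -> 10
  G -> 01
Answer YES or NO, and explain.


Checking each pair (does one codeword prefix another?):
  H='1' vs D='10': prefix -- VIOLATION

NO -- this is NOT a valid prefix code. H (1) is a prefix of D (10).


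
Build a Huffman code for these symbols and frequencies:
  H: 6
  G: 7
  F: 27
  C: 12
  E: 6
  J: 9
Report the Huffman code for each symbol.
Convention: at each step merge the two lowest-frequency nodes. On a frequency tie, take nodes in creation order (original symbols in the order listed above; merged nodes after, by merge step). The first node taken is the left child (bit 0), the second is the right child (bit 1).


Huffman tree construction:
Step 1: Merge H(6) + E(6) = 12
Step 2: Merge G(7) + J(9) = 16
Step 3: Merge C(12) + (H+E)(12) = 24
Step 4: Merge (G+J)(16) + (C+(H+E))(24) = 40
Step 5: Merge F(27) + ((G+J)+(C+(H+E)))(40) = 67
Read each symbol's code off the tree from the root (left child = 0, right child = 1).

Codes:
  H: 1110 (length 4)
  G: 100 (length 3)
  F: 0 (length 1)
  C: 110 (length 3)
  E: 1111 (length 4)
  J: 101 (length 3)
Average code length: 159/67 = 2.3731 bits/symbol


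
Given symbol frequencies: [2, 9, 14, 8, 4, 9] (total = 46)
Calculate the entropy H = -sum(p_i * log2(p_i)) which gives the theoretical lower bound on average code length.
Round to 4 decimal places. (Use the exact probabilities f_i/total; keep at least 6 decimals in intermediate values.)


Per-symbol terms -p_i * log2(p_i) with p_i = f_i/46:
  p = 2/46 = 0.043478: log2(p) = -4.523562, -p*log2(p) = 0.196677
  p = 9/46 = 0.195652: log2(p) = -2.353637, -p*log2(p) = 0.460494
  p = 14/46 = 0.304348: log2(p) = -1.716207, -p*log2(p) = 0.522324
  p = 8/46 = 0.173913: log2(p) = -2.523562, -p*log2(p) = 0.438880
  p = 4/46 = 0.086957: log2(p) = -3.523562, -p*log2(p) = 0.306397
  p = 9/46 = 0.195652: log2(p) = -2.353637, -p*log2(p) = 0.460494
H = 0.196677 + 0.460494 + 0.522324 + 0.438880 + 0.306397 + 0.460494 = 2.385266

H = 2.3853 bits/symbol


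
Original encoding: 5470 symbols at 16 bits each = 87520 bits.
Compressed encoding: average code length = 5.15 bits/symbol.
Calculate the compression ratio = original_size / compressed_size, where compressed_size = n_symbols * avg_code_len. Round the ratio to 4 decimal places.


original_size = n_symbols * orig_bits = 5470 * 16 = 87520 bits
compressed_size = n_symbols * avg_code_len = 5470 * 5.15 = 28170.5 bits
ratio = original_size / compressed_size = 87520 / 28170.5 = 3.1068

Compression ratio = 3.1068


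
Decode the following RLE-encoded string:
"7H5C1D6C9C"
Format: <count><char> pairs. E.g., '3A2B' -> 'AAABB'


Expanding each <count><char> pair:
  7H -> 'HHHHHHH'
  5C -> 'CCCCC'
  1D -> 'D'
  6C -> 'CCCCCC'
  9C -> 'CCCCCCCCC'

Decoded = HHHHHHHCCCCCDCCCCCCCCCCCCCCC


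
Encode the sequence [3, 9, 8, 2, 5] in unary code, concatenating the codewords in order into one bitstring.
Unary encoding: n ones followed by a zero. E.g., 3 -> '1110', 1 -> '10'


Encode each number as n ones followed by a terminating 0:
  3 -> 1110 (4 bits)
  9 -> 1111111110 (10 bits)
  8 -> 111111110 (9 bits)
  2 -> 110 (3 bits)
  5 -> 111110 (6 bits)
Total length = 4 + 10 + 9 + 3 + 6 = 32 bits.

Unary([3, 9, 8, 2, 5]) = 11101111111110111111110110111110 (32 bits)


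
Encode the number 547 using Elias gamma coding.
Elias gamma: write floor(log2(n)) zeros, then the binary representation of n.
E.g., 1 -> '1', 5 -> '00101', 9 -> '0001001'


num_bits = floor(log2(547)) + 1 = 10
leading_zeros = num_bits - 1 = 9
binary(547) = 1000100011

Elias gamma(547) = '000000000' + '1000100011' = 0000000001000100011 (19 bits)


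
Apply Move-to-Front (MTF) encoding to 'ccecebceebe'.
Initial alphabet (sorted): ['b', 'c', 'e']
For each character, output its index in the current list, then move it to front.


MTF encoding:
'c': index 1 in ['b', 'c', 'e'] -> ['c', 'b', 'e']
'c': index 0 in ['c', 'b', 'e'] -> ['c', 'b', 'e']
'e': index 2 in ['c', 'b', 'e'] -> ['e', 'c', 'b']
'c': index 1 in ['e', 'c', 'b'] -> ['c', 'e', 'b']
'e': index 1 in ['c', 'e', 'b'] -> ['e', 'c', 'b']
'b': index 2 in ['e', 'c', 'b'] -> ['b', 'e', 'c']
'c': index 2 in ['b', 'e', 'c'] -> ['c', 'b', 'e']
'e': index 2 in ['c', 'b', 'e'] -> ['e', 'c', 'b']
'e': index 0 in ['e', 'c', 'b'] -> ['e', 'c', 'b']
'b': index 2 in ['e', 'c', 'b'] -> ['b', 'e', 'c']
'e': index 1 in ['b', 'e', 'c'] -> ['e', 'b', 'c']


Output: [1, 0, 2, 1, 1, 2, 2, 2, 0, 2, 1]


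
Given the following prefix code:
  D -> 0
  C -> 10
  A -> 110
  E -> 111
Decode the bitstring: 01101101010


Decoding step by step:
Bits 0 -> D
Bits 110 -> A
Bits 110 -> A
Bits 10 -> C
Bits 10 -> C


Decoded message: DAACC


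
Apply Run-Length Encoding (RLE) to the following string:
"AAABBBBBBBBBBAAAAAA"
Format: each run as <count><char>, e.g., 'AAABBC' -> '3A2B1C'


Scanning runs left to right:
  i=0: run of 'A' x 3 -> '3A'
  i=3: run of 'B' x 10 -> '10B'
  i=13: run of 'A' x 6 -> '6A'

RLE = 3A10B6A


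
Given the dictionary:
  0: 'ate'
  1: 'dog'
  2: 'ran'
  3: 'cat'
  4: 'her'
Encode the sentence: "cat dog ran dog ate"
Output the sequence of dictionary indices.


Look up each word in the dictionary:
  'cat' -> 3
  'dog' -> 1
  'ran' -> 2
  'dog' -> 1
  'ate' -> 0

Encoded: [3, 1, 2, 1, 0]


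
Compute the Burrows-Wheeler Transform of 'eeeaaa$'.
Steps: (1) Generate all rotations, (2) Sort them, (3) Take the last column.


Rotations (sorted):
  0: $eeeaaa -> last char: a
  1: a$eeeaa -> last char: a
  2: aa$eeea -> last char: a
  3: aaa$eee -> last char: e
  4: eaaa$ee -> last char: e
  5: eeaaa$e -> last char: e
  6: eeeaaa$ -> last char: $


BWT = aaaeee$


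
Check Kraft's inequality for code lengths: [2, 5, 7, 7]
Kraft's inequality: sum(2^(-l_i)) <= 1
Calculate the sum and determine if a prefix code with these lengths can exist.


Sum = 2^(-2) + 2^(-5) + 2^(-7) + 2^(-7)
    = 0.25 + 0.03125 + 0.0078125 + 0.0078125
    = 38/128 = 0.296875
Since 0.296875 <= 1, Kraft's inequality IS satisfied.
A prefix code with these lengths CAN exist.

Kraft sum = 0.296875. Satisfied.


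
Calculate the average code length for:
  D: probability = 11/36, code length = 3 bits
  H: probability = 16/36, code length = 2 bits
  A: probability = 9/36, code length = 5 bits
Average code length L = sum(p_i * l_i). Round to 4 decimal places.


Weighted contributions p_i * l_i:
  D: (11/36) * 3 = 33/36
  H: (16/36) * 2 = 32/36
  A: (9/36) * 5 = 45/36
Sum = (33 + 32 + 45)/36 = 110/36

L = 110/36 = 3.0556 bits/symbol


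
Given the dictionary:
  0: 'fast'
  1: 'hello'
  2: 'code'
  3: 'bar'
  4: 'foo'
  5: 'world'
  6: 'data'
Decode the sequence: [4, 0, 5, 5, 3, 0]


Look up each index in the dictionary:
  4 -> 'foo'
  0 -> 'fast'
  5 -> 'world'
  5 -> 'world'
  3 -> 'bar'
  0 -> 'fast'

Decoded: "foo fast world world bar fast"


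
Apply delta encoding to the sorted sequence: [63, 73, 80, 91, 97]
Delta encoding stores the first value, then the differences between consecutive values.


First value: 63
Deltas:
  73 - 63 = 10
  80 - 73 = 7
  91 - 80 = 11
  97 - 91 = 6


Delta encoded: [63, 10, 7, 11, 6]


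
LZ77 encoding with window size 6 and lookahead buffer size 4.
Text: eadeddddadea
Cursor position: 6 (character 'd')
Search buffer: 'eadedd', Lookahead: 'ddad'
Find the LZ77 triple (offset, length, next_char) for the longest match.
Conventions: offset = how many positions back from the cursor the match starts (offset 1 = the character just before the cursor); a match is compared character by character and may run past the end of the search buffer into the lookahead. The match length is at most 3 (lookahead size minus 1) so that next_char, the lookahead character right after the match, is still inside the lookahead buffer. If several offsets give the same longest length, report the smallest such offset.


Try each offset into the search buffer:
  offset=1 (pos 5, char 'd'): match length 2
  offset=2 (pos 4, char 'd'): match length 2
  offset=3 (pos 3, char 'e'): match length 0
  offset=4 (pos 2, char 'd'): match length 1
  offset=5 (pos 1, char 'a'): match length 0
  offset=6 (pos 0, char 'e'): match length 0
Longest match has length 2, found at offsets 1, 2; take the smallest, offset 1.
next_char = character at position 6 + 2 = 8 -> 'a'

Best match: offset=1, length=2 (matching 'dd' starting at position 5)
LZ77 triple: (1, 2, 'a')


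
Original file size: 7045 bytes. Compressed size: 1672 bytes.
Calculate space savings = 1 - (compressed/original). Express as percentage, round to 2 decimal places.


ratio = compressed/original = 1672/7045 = 0.237331
savings = 1 - ratio = 1 - 0.237331 = 0.762669
as a percentage: 0.762669 * 100 = 76.27%

Space savings = 1 - 1672/7045 = 76.27%


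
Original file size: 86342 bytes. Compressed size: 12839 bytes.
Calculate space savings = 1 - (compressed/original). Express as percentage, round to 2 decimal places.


ratio = compressed/original = 12839/86342 = 0.148699
savings = 1 - ratio = 1 - 0.148699 = 0.851301
as a percentage: 0.851301 * 100 = 85.13%

Space savings = 1 - 12839/86342 = 85.13%


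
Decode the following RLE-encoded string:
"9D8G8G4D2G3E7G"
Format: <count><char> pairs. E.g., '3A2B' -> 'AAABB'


Expanding each <count><char> pair:
  9D -> 'DDDDDDDDD'
  8G -> 'GGGGGGGG'
  8G -> 'GGGGGGGG'
  4D -> 'DDDD'
  2G -> 'GG'
  3E -> 'EEE'
  7G -> 'GGGGGGG'

Decoded = DDDDDDDDDGGGGGGGGGGGGGGGGDDDDGGEEEGGGGGGG


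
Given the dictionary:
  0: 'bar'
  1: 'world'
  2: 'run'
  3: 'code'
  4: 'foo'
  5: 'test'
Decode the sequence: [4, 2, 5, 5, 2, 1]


Look up each index in the dictionary:
  4 -> 'foo'
  2 -> 'run'
  5 -> 'test'
  5 -> 'test'
  2 -> 'run'
  1 -> 'world'

Decoded: "foo run test test run world"


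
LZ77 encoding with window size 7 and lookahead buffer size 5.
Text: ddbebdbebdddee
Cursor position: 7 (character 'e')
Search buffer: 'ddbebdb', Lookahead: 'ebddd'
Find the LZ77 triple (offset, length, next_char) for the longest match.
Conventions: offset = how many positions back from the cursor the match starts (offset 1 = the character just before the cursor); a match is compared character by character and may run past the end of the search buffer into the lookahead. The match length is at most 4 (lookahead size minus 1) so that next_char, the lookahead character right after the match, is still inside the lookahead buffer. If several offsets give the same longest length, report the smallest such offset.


Try each offset into the search buffer:
  offset=1 (pos 6, char 'b'): match length 0
  offset=2 (pos 5, char 'd'): match length 0
  offset=3 (pos 4, char 'b'): match length 0
  offset=4 (pos 3, char 'e'): match length 3
  offset=5 (pos 2, char 'b'): match length 0
  offset=6 (pos 1, char 'd'): match length 0
  offset=7 (pos 0, char 'd'): match length 0
Longest match has length 3 at offset 4.
next_char = character at position 7 + 3 = 10 -> 'd'

Best match: offset=4, length=3 (matching 'ebd' starting at position 3)
LZ77 triple: (4, 3, 'd')


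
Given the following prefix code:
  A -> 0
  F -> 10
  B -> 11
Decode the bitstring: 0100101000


Decoding step by step:
Bits 0 -> A
Bits 10 -> F
Bits 0 -> A
Bits 10 -> F
Bits 10 -> F
Bits 0 -> A
Bits 0 -> A


Decoded message: AFAFFAA


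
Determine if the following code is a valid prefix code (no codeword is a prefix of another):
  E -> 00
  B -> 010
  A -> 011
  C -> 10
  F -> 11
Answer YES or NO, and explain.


Checking each pair (does one codeword prefix another?):
  E='00' vs B='010': no prefix
  E='00' vs A='011': no prefix
  E='00' vs C='10': no prefix
  E='00' vs F='11': no prefix
  B='010' vs E='00': no prefix
  B='010' vs A='011': no prefix
  B='010' vs C='10': no prefix
  B='010' vs F='11': no prefix
  A='011' vs E='00': no prefix
  A='011' vs B='010': no prefix
  A='011' vs C='10': no prefix
  A='011' vs F='11': no prefix
  C='10' vs E='00': no prefix
  C='10' vs B='010': no prefix
  C='10' vs A='011': no prefix
  C='10' vs F='11': no prefix
  F='11' vs E='00': no prefix
  F='11' vs B='010': no prefix
  F='11' vs A='011': no prefix
  F='11' vs C='10': no prefix
No violation found over all pairs.

YES -- this is a valid prefix code. No codeword is a prefix of any other codeword.


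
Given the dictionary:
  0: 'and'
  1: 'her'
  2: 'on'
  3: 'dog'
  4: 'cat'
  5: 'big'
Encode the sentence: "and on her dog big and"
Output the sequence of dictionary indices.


Look up each word in the dictionary:
  'and' -> 0
  'on' -> 2
  'her' -> 1
  'dog' -> 3
  'big' -> 5
  'and' -> 0

Encoded: [0, 2, 1, 3, 5, 0]


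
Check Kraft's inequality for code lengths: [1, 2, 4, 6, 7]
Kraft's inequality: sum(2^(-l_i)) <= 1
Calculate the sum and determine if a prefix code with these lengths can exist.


Sum = 2^(-1) + 2^(-2) + 2^(-4) + 2^(-6) + 2^(-7)
    = 0.5 + 0.25 + 0.0625 + 0.015625 + 0.0078125
    = 107/128 = 0.8359375
Since 0.8359375 <= 1, Kraft's inequality IS satisfied.
A prefix code with these lengths CAN exist.

Kraft sum = 0.8359375. Satisfied.


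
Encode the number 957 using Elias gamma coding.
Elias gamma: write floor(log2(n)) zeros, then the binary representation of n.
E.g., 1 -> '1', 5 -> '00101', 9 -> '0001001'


num_bits = floor(log2(957)) + 1 = 10
leading_zeros = num_bits - 1 = 9
binary(957) = 1110111101

Elias gamma(957) = '000000000' + '1110111101' = 0000000001110111101 (19 bits)


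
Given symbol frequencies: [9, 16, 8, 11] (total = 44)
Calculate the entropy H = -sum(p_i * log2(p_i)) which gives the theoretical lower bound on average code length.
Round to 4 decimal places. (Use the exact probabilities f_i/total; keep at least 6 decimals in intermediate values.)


Per-symbol terms -p_i * log2(p_i) with p_i = f_i/44:
  p = 9/44 = 0.204545: log2(p) = -2.289507, -p*log2(p) = 0.468308
  p = 16/44 = 0.363636: log2(p) = -1.459432, -p*log2(p) = 0.530702
  p = 8/44 = 0.181818: log2(p) = -2.459432, -p*log2(p) = 0.447169
  p = 11/44 = 0.250000: log2(p) = -2.000000, -p*log2(p) = 0.500000
H = 0.468308 + 0.530702 + 0.447169 + 0.500000 = 1.946179

H = 1.9462 bits/symbol


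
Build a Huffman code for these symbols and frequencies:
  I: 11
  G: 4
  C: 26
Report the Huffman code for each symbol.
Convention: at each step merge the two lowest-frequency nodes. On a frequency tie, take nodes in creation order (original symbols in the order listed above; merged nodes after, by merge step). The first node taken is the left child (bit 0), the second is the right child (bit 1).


Huffman tree construction:
Step 1: Merge G(4) + I(11) = 15
Step 2: Merge (G+I)(15) + C(26) = 41
Read each symbol's code off the tree from the root (left child = 0, right child = 1).

Codes:
  I: 01 (length 2)
  G: 00 (length 2)
  C: 1 (length 1)
Average code length: 56/41 = 1.3659 bits/symbol


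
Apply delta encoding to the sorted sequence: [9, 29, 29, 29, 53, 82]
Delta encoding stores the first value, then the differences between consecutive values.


First value: 9
Deltas:
  29 - 9 = 20
  29 - 29 = 0
  29 - 29 = 0
  53 - 29 = 24
  82 - 53 = 29


Delta encoded: [9, 20, 0, 0, 24, 29]


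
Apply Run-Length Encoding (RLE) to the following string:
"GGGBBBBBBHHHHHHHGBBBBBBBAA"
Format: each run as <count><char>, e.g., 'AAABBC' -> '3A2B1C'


Scanning runs left to right:
  i=0: run of 'G' x 3 -> '3G'
  i=3: run of 'B' x 6 -> '6B'
  i=9: run of 'H' x 7 -> '7H'
  i=16: run of 'G' x 1 -> '1G'
  i=17: run of 'B' x 7 -> '7B'
  i=24: run of 'A' x 2 -> '2A'

RLE = 3G6B7H1G7B2A


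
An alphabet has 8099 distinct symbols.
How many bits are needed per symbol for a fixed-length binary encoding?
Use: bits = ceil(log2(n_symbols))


log2(8099) = 12.9835
Bracket: 2^12 = 4096 < 8099 <= 2^13 = 8192
So ceil(log2(8099)) = 13

bits = ceil(log2(8099)) = ceil(12.9835) = 13 bits


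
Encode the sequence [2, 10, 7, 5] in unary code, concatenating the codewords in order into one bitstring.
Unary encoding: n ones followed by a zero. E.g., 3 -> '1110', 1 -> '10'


Encode each number as n ones followed by a terminating 0:
  2 -> 110 (3 bits)
  10 -> 11111111110 (11 bits)
  7 -> 11111110 (8 bits)
  5 -> 111110 (6 bits)
Total length = 3 + 11 + 8 + 6 = 28 bits.

Unary([2, 10, 7, 5]) = 1101111111111011111110111110 (28 bits)


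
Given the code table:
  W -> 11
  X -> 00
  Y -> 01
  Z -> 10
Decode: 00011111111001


Decoding:
00 -> X
01 -> Y
11 -> W
11 -> W
11 -> W
10 -> Z
01 -> Y


Result: XYWWWZY


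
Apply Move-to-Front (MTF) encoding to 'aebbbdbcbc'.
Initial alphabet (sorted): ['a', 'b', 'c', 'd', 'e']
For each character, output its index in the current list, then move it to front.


MTF encoding:
'a': index 0 in ['a', 'b', 'c', 'd', 'e'] -> ['a', 'b', 'c', 'd', 'e']
'e': index 4 in ['a', 'b', 'c', 'd', 'e'] -> ['e', 'a', 'b', 'c', 'd']
'b': index 2 in ['e', 'a', 'b', 'c', 'd'] -> ['b', 'e', 'a', 'c', 'd']
'b': index 0 in ['b', 'e', 'a', 'c', 'd'] -> ['b', 'e', 'a', 'c', 'd']
'b': index 0 in ['b', 'e', 'a', 'c', 'd'] -> ['b', 'e', 'a', 'c', 'd']
'd': index 4 in ['b', 'e', 'a', 'c', 'd'] -> ['d', 'b', 'e', 'a', 'c']
'b': index 1 in ['d', 'b', 'e', 'a', 'c'] -> ['b', 'd', 'e', 'a', 'c']
'c': index 4 in ['b', 'd', 'e', 'a', 'c'] -> ['c', 'b', 'd', 'e', 'a']
'b': index 1 in ['c', 'b', 'd', 'e', 'a'] -> ['b', 'c', 'd', 'e', 'a']
'c': index 1 in ['b', 'c', 'd', 'e', 'a'] -> ['c', 'b', 'd', 'e', 'a']


Output: [0, 4, 2, 0, 0, 4, 1, 4, 1, 1]


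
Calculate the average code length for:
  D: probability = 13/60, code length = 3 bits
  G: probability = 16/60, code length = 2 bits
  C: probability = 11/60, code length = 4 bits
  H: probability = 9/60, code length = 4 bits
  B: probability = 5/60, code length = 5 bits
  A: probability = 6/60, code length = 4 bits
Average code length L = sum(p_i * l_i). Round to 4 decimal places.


Weighted contributions p_i * l_i:
  D: (13/60) * 3 = 39/60
  G: (16/60) * 2 = 32/60
  C: (11/60) * 4 = 44/60
  H: (9/60) * 4 = 36/60
  B: (5/60) * 5 = 25/60
  A: (6/60) * 4 = 24/60
Sum = (39 + 32 + 44 + 36 + 25 + 24)/60 = 200/60

L = 200/60 = 3.3333 bits/symbol


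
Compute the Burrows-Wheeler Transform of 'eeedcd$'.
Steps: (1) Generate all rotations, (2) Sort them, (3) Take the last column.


Rotations (sorted):
  0: $eeedcd -> last char: d
  1: cd$eeed -> last char: d
  2: d$eeedc -> last char: c
  3: dcd$eee -> last char: e
  4: edcd$ee -> last char: e
  5: eedcd$e -> last char: e
  6: eeedcd$ -> last char: $


BWT = ddceee$


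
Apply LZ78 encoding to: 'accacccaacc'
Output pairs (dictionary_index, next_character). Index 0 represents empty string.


LZ78 encoding steps:
Dictionary: {0: ''}
Step 1: w='' (idx 0), next='a' -> output (0, 'a'), add 'a' as idx 1
Step 2: w='' (idx 0), next='c' -> output (0, 'c'), add 'c' as idx 2
Step 3: w='c' (idx 2), next='a' -> output (2, 'a'), add 'ca' as idx 3
Step 4: w='c' (idx 2), next='c' -> output (2, 'c'), add 'cc' as idx 4
Step 5: w='ca' (idx 3), next='a' -> output (3, 'a'), add 'caa' as idx 5
Step 6: w='cc' (idx 4), end of input -> output (4, '')


Encoded: [(0, 'a'), (0, 'c'), (2, 'a'), (2, 'c'), (3, 'a'), (4, '')]


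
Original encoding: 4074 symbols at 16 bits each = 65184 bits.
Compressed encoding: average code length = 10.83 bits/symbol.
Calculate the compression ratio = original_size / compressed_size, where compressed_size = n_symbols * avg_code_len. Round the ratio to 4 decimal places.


original_size = n_symbols * orig_bits = 4074 * 16 = 65184 bits
compressed_size = n_symbols * avg_code_len = 4074 * 10.83 = 44121.42 bits
ratio = original_size / compressed_size = 65184 / 44121.42 = 1.4774

Compression ratio = 1.4774


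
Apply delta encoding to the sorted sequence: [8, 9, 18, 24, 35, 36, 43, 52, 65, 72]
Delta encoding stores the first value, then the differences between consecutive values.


First value: 8
Deltas:
  9 - 8 = 1
  18 - 9 = 9
  24 - 18 = 6
  35 - 24 = 11
  36 - 35 = 1
  43 - 36 = 7
  52 - 43 = 9
  65 - 52 = 13
  72 - 65 = 7


Delta encoded: [8, 1, 9, 6, 11, 1, 7, 9, 13, 7]


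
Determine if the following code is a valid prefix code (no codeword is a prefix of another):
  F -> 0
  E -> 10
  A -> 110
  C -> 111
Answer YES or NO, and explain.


Checking each pair (does one codeword prefix another?):
  F='0' vs E='10': no prefix
  F='0' vs A='110': no prefix
  F='0' vs C='111': no prefix
  E='10' vs F='0': no prefix
  E='10' vs A='110': no prefix
  E='10' vs C='111': no prefix
  A='110' vs F='0': no prefix
  A='110' vs E='10': no prefix
  A='110' vs C='111': no prefix
  C='111' vs F='0': no prefix
  C='111' vs E='10': no prefix
  C='111' vs A='110': no prefix
No violation found over all pairs.

YES -- this is a valid prefix code. No codeword is a prefix of any other codeword.


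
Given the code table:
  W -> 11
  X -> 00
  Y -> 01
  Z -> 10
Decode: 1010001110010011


Decoding:
10 -> Z
10 -> Z
00 -> X
11 -> W
10 -> Z
01 -> Y
00 -> X
11 -> W


Result: ZZXWZYXW


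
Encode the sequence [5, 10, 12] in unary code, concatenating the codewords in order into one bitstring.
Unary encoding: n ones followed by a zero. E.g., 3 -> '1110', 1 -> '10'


Encode each number as n ones followed by a terminating 0:
  5 -> 111110 (6 bits)
  10 -> 11111111110 (11 bits)
  12 -> 1111111111110 (13 bits)
Total length = 6 + 11 + 13 = 30 bits.

Unary([5, 10, 12]) = 111110111111111101111111111110 (30 bits)


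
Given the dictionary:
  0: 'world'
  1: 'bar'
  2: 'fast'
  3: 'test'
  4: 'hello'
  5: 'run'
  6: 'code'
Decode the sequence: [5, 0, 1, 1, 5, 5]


Look up each index in the dictionary:
  5 -> 'run'
  0 -> 'world'
  1 -> 'bar'
  1 -> 'bar'
  5 -> 'run'
  5 -> 'run'

Decoded: "run world bar bar run run"


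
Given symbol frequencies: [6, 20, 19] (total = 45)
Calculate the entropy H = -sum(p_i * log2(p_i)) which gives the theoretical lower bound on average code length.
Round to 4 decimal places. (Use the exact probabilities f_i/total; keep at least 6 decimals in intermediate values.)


Per-symbol terms -p_i * log2(p_i) with p_i = f_i/45:
  p = 6/45 = 0.133333: log2(p) = -2.906891, -p*log2(p) = 0.387585
  p = 20/45 = 0.444444: log2(p) = -1.169925, -p*log2(p) = 0.519967
  p = 19/45 = 0.422222: log2(p) = -1.243926, -p*log2(p) = 0.525213
H = 0.387585 + 0.519967 + 0.525213 = 1.432765

H = 1.4328 bits/symbol


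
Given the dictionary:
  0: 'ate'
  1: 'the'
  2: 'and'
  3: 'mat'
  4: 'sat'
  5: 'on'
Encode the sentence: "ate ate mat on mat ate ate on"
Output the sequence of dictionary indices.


Look up each word in the dictionary:
  'ate' -> 0
  'ate' -> 0
  'mat' -> 3
  'on' -> 5
  'mat' -> 3
  'ate' -> 0
  'ate' -> 0
  'on' -> 5

Encoded: [0, 0, 3, 5, 3, 0, 0, 5]


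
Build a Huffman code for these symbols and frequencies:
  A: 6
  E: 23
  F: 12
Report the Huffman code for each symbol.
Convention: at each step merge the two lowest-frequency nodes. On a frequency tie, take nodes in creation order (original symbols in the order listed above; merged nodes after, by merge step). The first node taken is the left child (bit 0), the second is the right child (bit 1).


Huffman tree construction:
Step 1: Merge A(6) + F(12) = 18
Step 2: Merge (A+F)(18) + E(23) = 41
Read each symbol's code off the tree from the root (left child = 0, right child = 1).

Codes:
  A: 00 (length 2)
  E: 1 (length 1)
  F: 01 (length 2)
Average code length: 59/41 = 1.4390 bits/symbol


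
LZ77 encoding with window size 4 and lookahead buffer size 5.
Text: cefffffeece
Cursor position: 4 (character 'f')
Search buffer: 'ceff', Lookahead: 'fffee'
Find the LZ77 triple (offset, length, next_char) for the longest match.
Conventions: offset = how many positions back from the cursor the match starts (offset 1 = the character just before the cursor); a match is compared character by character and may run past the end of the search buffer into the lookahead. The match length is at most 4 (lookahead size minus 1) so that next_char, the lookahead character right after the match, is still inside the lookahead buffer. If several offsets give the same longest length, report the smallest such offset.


Try each offset into the search buffer:
  offset=1 (pos 3, char 'f'): match length 3
  offset=2 (pos 2, char 'f'): match length 3
  offset=3 (pos 1, char 'e'): match length 0
  offset=4 (pos 0, char 'c'): match length 0
Longest match has length 3, found at offsets 1, 2; take the smallest, offset 1.
next_char = character at position 4 + 3 = 7 -> 'e'

Best match: offset=1, length=3 (matching 'fff' starting at position 3)
LZ77 triple: (1, 3, 'e')


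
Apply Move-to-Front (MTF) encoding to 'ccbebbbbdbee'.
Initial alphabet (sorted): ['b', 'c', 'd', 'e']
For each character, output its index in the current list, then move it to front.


MTF encoding:
'c': index 1 in ['b', 'c', 'd', 'e'] -> ['c', 'b', 'd', 'e']
'c': index 0 in ['c', 'b', 'd', 'e'] -> ['c', 'b', 'd', 'e']
'b': index 1 in ['c', 'b', 'd', 'e'] -> ['b', 'c', 'd', 'e']
'e': index 3 in ['b', 'c', 'd', 'e'] -> ['e', 'b', 'c', 'd']
'b': index 1 in ['e', 'b', 'c', 'd'] -> ['b', 'e', 'c', 'd']
'b': index 0 in ['b', 'e', 'c', 'd'] -> ['b', 'e', 'c', 'd']
'b': index 0 in ['b', 'e', 'c', 'd'] -> ['b', 'e', 'c', 'd']
'b': index 0 in ['b', 'e', 'c', 'd'] -> ['b', 'e', 'c', 'd']
'd': index 3 in ['b', 'e', 'c', 'd'] -> ['d', 'b', 'e', 'c']
'b': index 1 in ['d', 'b', 'e', 'c'] -> ['b', 'd', 'e', 'c']
'e': index 2 in ['b', 'd', 'e', 'c'] -> ['e', 'b', 'd', 'c']
'e': index 0 in ['e', 'b', 'd', 'c'] -> ['e', 'b', 'd', 'c']


Output: [1, 0, 1, 3, 1, 0, 0, 0, 3, 1, 2, 0]


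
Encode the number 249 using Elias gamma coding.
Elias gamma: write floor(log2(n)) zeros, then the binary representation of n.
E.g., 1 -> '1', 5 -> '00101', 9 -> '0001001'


num_bits = floor(log2(249)) + 1 = 8
leading_zeros = num_bits - 1 = 7
binary(249) = 11111001

Elias gamma(249) = '0000000' + '11111001' = 000000011111001 (15 bits)


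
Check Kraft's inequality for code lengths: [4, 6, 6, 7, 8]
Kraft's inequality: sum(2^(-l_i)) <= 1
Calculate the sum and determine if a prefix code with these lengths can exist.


Sum = 2^(-4) + 2^(-6) + 2^(-6) + 2^(-7) + 2^(-8)
    = 0.0625 + 0.015625 + 0.015625 + 0.0078125 + 0.00390625
    = 27/256 = 0.10546875
Since 0.10546875 <= 1, Kraft's inequality IS satisfied.
A prefix code with these lengths CAN exist.

Kraft sum = 0.10546875. Satisfied.


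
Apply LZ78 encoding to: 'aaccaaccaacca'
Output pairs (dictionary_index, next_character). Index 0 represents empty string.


LZ78 encoding steps:
Dictionary: {0: ''}
Step 1: w='' (idx 0), next='a' -> output (0, 'a'), add 'a' as idx 1
Step 2: w='a' (idx 1), next='c' -> output (1, 'c'), add 'ac' as idx 2
Step 3: w='' (idx 0), next='c' -> output (0, 'c'), add 'c' as idx 3
Step 4: w='a' (idx 1), next='a' -> output (1, 'a'), add 'aa' as idx 4
Step 5: w='c' (idx 3), next='c' -> output (3, 'c'), add 'cc' as idx 5
Step 6: w='aa' (idx 4), next='c' -> output (4, 'c'), add 'aac' as idx 6
Step 7: w='c' (idx 3), next='a' -> output (3, 'a'), add 'ca' as idx 7


Encoded: [(0, 'a'), (1, 'c'), (0, 'c'), (1, 'a'), (3, 'c'), (4, 'c'), (3, 'a')]


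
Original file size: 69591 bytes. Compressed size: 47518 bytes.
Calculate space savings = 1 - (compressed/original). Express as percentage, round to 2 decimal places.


ratio = compressed/original = 47518/69591 = 0.682818
savings = 1 - ratio = 1 - 0.682818 = 0.317182
as a percentage: 0.317182 * 100 = 31.72%

Space savings = 1 - 47518/69591 = 31.72%


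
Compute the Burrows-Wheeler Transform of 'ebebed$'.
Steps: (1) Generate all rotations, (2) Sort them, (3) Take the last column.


Rotations (sorted):
  0: $ebebed -> last char: d
  1: bebed$e -> last char: e
  2: bed$ebe -> last char: e
  3: d$ebebe -> last char: e
  4: ebebed$ -> last char: $
  5: ebed$eb -> last char: b
  6: ed$ebeb -> last char: b


BWT = deee$bb


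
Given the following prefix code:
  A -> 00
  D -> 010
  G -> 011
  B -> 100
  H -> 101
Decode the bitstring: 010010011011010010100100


Decoding step by step:
Bits 010 -> D
Bits 010 -> D
Bits 011 -> G
Bits 011 -> G
Bits 010 -> D
Bits 010 -> D
Bits 100 -> B
Bits 100 -> B


Decoded message: DDGGDDBB


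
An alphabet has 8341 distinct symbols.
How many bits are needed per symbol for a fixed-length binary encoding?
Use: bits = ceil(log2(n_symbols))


log2(8341) = 13.026
Bracket: 2^13 = 8192 < 8341 <= 2^14 = 16384
So ceil(log2(8341)) = 14

bits = ceil(log2(8341)) = ceil(13.026) = 14 bits


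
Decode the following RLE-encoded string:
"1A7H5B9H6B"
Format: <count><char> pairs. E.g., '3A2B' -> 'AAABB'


Expanding each <count><char> pair:
  1A -> 'A'
  7H -> 'HHHHHHH'
  5B -> 'BBBBB'
  9H -> 'HHHHHHHHH'
  6B -> 'BBBBBB'

Decoded = AHHHHHHHBBBBBHHHHHHHHHBBBBBB


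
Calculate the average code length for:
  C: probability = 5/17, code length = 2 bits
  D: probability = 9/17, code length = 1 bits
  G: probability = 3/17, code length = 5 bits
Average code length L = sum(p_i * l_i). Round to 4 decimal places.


Weighted contributions p_i * l_i:
  C: (5/17) * 2 = 10/17
  D: (9/17) * 1 = 9/17
  G: (3/17) * 5 = 15/17
Sum = (10 + 9 + 15)/17 = 34/17

L = 34/17 = 2.0000 bits/symbol


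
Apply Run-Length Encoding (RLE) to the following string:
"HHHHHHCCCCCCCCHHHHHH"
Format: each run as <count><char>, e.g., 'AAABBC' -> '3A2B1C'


Scanning runs left to right:
  i=0: run of 'H' x 6 -> '6H'
  i=6: run of 'C' x 8 -> '8C'
  i=14: run of 'H' x 6 -> '6H'

RLE = 6H8C6H


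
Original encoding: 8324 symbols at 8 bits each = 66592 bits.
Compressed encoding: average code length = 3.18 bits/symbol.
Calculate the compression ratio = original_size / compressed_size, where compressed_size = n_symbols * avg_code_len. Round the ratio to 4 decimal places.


original_size = n_symbols * orig_bits = 8324 * 8 = 66592 bits
compressed_size = n_symbols * avg_code_len = 8324 * 3.18 = 26470.32 bits
ratio = original_size / compressed_size = 66592 / 26470.32 = 2.5157

Compression ratio = 2.5157


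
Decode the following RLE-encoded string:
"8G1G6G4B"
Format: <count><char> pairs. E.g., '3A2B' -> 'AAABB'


Expanding each <count><char> pair:
  8G -> 'GGGGGGGG'
  1G -> 'G'
  6G -> 'GGGGGG'
  4B -> 'BBBB'

Decoded = GGGGGGGGGGGGGGGBBBB


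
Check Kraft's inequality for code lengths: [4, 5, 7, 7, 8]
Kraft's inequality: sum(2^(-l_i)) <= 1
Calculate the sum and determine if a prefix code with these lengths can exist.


Sum = 2^(-4) + 2^(-5) + 2^(-7) + 2^(-7) + 2^(-8)
    = 0.0625 + 0.03125 + 0.0078125 + 0.0078125 + 0.00390625
    = 29/256 = 0.11328125
Since 0.11328125 <= 1, Kraft's inequality IS satisfied.
A prefix code with these lengths CAN exist.

Kraft sum = 0.11328125. Satisfied.


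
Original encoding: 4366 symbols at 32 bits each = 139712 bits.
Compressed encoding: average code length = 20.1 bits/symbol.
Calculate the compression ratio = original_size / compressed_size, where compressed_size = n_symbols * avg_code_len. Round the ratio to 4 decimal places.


original_size = n_symbols * orig_bits = 4366 * 32 = 139712 bits
compressed_size = n_symbols * avg_code_len = 4366 * 20.1 = 87756.6 bits
ratio = original_size / compressed_size = 139712 / 87756.6 = 1.592

Compression ratio = 1.592


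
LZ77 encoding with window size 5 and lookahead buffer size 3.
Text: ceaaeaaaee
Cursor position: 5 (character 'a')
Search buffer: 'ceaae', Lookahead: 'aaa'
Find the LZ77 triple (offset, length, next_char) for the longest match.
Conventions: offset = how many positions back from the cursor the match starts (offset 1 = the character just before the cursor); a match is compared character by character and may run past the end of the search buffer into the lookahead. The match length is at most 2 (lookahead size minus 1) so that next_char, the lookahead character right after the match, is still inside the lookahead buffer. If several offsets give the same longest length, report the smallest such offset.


Try each offset into the search buffer:
  offset=1 (pos 4, char 'e'): match length 0
  offset=2 (pos 3, char 'a'): match length 1
  offset=3 (pos 2, char 'a'): match length 2
  offset=4 (pos 1, char 'e'): match length 0
  offset=5 (pos 0, char 'c'): match length 0
Longest match has length 2 at offset 3.
next_char = character at position 5 + 2 = 7 -> 'a'

Best match: offset=3, length=2 (matching 'aa' starting at position 2)
LZ77 triple: (3, 2, 'a')
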